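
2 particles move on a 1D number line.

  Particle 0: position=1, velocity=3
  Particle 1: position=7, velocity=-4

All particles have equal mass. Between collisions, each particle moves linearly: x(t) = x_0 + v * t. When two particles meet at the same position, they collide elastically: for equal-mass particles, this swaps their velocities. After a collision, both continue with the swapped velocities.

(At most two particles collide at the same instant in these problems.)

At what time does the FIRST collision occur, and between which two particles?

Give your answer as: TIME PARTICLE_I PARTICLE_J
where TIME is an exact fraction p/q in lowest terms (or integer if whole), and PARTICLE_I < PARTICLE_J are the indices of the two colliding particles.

Answer: 6/7 0 1

Derivation:
Pair (0,1): pos 1,7 vel 3,-4 -> gap=6, closing at 7/unit, collide at t=6/7
Earliest collision: t=6/7 between 0 and 1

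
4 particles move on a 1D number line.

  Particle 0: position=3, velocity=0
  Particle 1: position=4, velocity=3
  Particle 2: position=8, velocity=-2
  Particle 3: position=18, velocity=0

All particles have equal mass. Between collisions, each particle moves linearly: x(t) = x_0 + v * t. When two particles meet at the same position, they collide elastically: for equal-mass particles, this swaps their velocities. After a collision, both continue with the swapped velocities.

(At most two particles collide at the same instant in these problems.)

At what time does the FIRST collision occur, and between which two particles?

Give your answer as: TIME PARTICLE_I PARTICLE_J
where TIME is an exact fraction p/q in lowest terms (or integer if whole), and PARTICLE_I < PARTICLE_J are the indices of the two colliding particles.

Answer: 4/5 1 2

Derivation:
Pair (0,1): pos 3,4 vel 0,3 -> not approaching (rel speed -3 <= 0)
Pair (1,2): pos 4,8 vel 3,-2 -> gap=4, closing at 5/unit, collide at t=4/5
Pair (2,3): pos 8,18 vel -2,0 -> not approaching (rel speed -2 <= 0)
Earliest collision: t=4/5 between 1 and 2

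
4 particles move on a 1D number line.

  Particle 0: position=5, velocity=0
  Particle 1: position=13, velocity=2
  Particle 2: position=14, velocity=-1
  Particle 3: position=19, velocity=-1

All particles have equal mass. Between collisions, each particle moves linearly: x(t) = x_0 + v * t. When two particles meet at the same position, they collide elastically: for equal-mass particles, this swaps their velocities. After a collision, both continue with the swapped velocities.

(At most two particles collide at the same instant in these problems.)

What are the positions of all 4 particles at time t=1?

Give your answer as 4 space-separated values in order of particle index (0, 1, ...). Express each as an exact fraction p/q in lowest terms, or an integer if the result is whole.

Answer: 5 13 15 18

Derivation:
Collision at t=1/3: particles 1 and 2 swap velocities; positions: p0=5 p1=41/3 p2=41/3 p3=56/3; velocities now: v0=0 v1=-1 v2=2 v3=-1
Advance to t=1 (no further collisions before then); velocities: v0=0 v1=-1 v2=2 v3=-1; positions = 5 13 15 18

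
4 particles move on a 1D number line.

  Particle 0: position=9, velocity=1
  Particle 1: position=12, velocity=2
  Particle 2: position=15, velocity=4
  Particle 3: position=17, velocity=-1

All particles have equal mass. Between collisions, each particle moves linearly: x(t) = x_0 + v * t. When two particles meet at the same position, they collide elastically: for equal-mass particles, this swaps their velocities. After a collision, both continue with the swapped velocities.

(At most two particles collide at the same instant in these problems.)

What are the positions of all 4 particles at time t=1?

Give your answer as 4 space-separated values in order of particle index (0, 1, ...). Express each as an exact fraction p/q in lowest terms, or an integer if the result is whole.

Collision at t=2/5: particles 2 and 3 swap velocities; positions: p0=47/5 p1=64/5 p2=83/5 p3=83/5; velocities now: v0=1 v1=2 v2=-1 v3=4
Advance to t=1 (no further collisions before then); velocities: v0=1 v1=2 v2=-1 v3=4; positions = 10 14 16 19

Answer: 10 14 16 19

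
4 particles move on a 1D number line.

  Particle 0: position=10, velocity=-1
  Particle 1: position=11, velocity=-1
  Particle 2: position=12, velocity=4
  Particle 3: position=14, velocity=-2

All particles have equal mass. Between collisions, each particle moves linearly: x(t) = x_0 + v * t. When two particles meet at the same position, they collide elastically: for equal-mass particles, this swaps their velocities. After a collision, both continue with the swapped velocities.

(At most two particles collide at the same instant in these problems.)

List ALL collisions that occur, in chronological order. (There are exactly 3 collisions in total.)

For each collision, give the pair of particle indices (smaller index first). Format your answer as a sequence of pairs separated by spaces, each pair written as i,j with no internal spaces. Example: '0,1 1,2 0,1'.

Answer: 2,3 1,2 0,1

Derivation:
Collision at t=1/3: particles 2 and 3 swap velocities; positions: p0=29/3 p1=32/3 p2=40/3 p3=40/3; velocities now: v0=-1 v1=-1 v2=-2 v3=4
Collision at t=3: particles 1 and 2 swap velocities; positions: p0=7 p1=8 p2=8 p3=24; velocities now: v0=-1 v1=-2 v2=-1 v3=4
Collision at t=4: particles 0 and 1 swap velocities; positions: p0=6 p1=6 p2=7 p3=28; velocities now: v0=-2 v1=-1 v2=-1 v3=4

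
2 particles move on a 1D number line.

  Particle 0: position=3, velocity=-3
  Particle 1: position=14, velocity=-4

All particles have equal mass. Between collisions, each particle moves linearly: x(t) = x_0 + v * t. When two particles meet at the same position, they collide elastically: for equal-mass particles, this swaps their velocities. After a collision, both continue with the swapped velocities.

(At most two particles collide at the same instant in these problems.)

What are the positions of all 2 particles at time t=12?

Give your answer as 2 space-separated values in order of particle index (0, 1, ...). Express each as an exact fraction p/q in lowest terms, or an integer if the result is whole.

Collision at t=11: particles 0 and 1 swap velocities; positions: p0=-30 p1=-30; velocities now: v0=-4 v1=-3
Advance to t=12 (no further collisions before then); velocities: v0=-4 v1=-3; positions = -34 -33

Answer: -34 -33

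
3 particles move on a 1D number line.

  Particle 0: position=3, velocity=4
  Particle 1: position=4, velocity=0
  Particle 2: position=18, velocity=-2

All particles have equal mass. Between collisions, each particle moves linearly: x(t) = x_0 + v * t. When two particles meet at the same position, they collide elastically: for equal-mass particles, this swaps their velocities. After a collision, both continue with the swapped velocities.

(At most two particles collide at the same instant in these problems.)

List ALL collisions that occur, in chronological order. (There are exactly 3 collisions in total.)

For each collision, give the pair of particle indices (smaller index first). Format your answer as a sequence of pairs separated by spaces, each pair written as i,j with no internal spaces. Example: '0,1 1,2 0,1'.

Collision at t=1/4: particles 0 and 1 swap velocities; positions: p0=4 p1=4 p2=35/2; velocities now: v0=0 v1=4 v2=-2
Collision at t=5/2: particles 1 and 2 swap velocities; positions: p0=4 p1=13 p2=13; velocities now: v0=0 v1=-2 v2=4
Collision at t=7: particles 0 and 1 swap velocities; positions: p0=4 p1=4 p2=31; velocities now: v0=-2 v1=0 v2=4

Answer: 0,1 1,2 0,1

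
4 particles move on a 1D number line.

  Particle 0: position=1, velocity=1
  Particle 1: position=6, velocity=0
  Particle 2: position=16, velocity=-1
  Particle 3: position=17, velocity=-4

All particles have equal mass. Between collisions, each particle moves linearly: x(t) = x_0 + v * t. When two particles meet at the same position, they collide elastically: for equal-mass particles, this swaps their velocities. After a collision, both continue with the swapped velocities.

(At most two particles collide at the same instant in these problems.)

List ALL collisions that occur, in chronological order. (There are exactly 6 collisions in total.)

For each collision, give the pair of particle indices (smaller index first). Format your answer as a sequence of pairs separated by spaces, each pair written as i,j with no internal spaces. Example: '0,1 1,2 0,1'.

Answer: 2,3 1,2 0,1 1,2 2,3 1,2

Derivation:
Collision at t=1/3: particles 2 and 3 swap velocities; positions: p0=4/3 p1=6 p2=47/3 p3=47/3; velocities now: v0=1 v1=0 v2=-4 v3=-1
Collision at t=11/4: particles 1 and 2 swap velocities; positions: p0=15/4 p1=6 p2=6 p3=53/4; velocities now: v0=1 v1=-4 v2=0 v3=-1
Collision at t=16/5: particles 0 and 1 swap velocities; positions: p0=21/5 p1=21/5 p2=6 p3=64/5; velocities now: v0=-4 v1=1 v2=0 v3=-1
Collision at t=5: particles 1 and 2 swap velocities; positions: p0=-3 p1=6 p2=6 p3=11; velocities now: v0=-4 v1=0 v2=1 v3=-1
Collision at t=15/2: particles 2 and 3 swap velocities; positions: p0=-13 p1=6 p2=17/2 p3=17/2; velocities now: v0=-4 v1=0 v2=-1 v3=1
Collision at t=10: particles 1 and 2 swap velocities; positions: p0=-23 p1=6 p2=6 p3=11; velocities now: v0=-4 v1=-1 v2=0 v3=1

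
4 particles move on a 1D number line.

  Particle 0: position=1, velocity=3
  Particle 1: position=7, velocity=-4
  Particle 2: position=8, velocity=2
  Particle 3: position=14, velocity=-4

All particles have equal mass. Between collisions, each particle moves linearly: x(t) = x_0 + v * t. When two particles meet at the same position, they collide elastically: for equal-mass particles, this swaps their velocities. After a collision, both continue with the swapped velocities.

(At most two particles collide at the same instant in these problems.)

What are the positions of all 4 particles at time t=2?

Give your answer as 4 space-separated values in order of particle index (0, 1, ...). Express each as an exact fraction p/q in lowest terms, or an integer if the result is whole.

Answer: -1 6 7 12

Derivation:
Collision at t=6/7: particles 0 and 1 swap velocities; positions: p0=25/7 p1=25/7 p2=68/7 p3=74/7; velocities now: v0=-4 v1=3 v2=2 v3=-4
Collision at t=1: particles 2 and 3 swap velocities; positions: p0=3 p1=4 p2=10 p3=10; velocities now: v0=-4 v1=3 v2=-4 v3=2
Collision at t=13/7: particles 1 and 2 swap velocities; positions: p0=-3/7 p1=46/7 p2=46/7 p3=82/7; velocities now: v0=-4 v1=-4 v2=3 v3=2
Advance to t=2 (no further collisions before then); velocities: v0=-4 v1=-4 v2=3 v3=2; positions = -1 6 7 12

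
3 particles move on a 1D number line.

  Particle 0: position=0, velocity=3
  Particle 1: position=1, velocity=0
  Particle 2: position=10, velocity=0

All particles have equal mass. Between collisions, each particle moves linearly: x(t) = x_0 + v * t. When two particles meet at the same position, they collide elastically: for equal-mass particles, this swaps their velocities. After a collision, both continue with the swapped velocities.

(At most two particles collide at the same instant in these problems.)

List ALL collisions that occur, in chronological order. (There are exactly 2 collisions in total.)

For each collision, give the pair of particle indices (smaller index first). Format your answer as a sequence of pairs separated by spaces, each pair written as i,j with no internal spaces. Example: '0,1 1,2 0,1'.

Answer: 0,1 1,2

Derivation:
Collision at t=1/3: particles 0 and 1 swap velocities; positions: p0=1 p1=1 p2=10; velocities now: v0=0 v1=3 v2=0
Collision at t=10/3: particles 1 and 2 swap velocities; positions: p0=1 p1=10 p2=10; velocities now: v0=0 v1=0 v2=3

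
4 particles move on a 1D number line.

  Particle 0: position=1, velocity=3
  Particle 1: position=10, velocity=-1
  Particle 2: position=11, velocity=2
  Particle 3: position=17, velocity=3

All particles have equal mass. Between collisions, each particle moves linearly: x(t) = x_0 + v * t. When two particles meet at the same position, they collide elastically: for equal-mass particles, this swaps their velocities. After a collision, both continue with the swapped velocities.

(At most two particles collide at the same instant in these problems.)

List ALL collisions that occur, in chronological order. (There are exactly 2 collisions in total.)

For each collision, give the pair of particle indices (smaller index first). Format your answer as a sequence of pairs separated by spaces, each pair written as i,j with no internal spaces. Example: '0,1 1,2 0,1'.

Collision at t=9/4: particles 0 and 1 swap velocities; positions: p0=31/4 p1=31/4 p2=31/2 p3=95/4; velocities now: v0=-1 v1=3 v2=2 v3=3
Collision at t=10: particles 1 and 2 swap velocities; positions: p0=0 p1=31 p2=31 p3=47; velocities now: v0=-1 v1=2 v2=3 v3=3

Answer: 0,1 1,2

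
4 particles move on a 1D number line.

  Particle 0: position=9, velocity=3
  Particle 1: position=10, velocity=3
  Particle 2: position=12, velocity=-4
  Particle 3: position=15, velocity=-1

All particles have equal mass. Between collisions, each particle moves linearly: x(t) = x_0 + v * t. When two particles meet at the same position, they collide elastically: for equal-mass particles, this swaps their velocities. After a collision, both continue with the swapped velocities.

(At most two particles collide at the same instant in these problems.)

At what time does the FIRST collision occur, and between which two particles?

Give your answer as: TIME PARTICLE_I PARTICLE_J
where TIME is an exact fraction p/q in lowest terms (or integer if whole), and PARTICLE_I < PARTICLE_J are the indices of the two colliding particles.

Answer: 2/7 1 2

Derivation:
Pair (0,1): pos 9,10 vel 3,3 -> not approaching (rel speed 0 <= 0)
Pair (1,2): pos 10,12 vel 3,-4 -> gap=2, closing at 7/unit, collide at t=2/7
Pair (2,3): pos 12,15 vel -4,-1 -> not approaching (rel speed -3 <= 0)
Earliest collision: t=2/7 between 1 and 2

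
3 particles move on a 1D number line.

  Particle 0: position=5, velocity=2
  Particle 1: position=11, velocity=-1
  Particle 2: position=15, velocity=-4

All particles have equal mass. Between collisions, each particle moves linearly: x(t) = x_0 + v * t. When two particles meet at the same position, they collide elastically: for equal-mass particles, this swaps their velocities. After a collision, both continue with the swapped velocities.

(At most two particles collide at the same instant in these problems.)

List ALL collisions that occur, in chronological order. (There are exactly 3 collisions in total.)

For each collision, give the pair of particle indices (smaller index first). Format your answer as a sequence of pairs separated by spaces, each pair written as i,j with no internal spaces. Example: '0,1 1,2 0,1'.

Answer: 1,2 0,1 1,2

Derivation:
Collision at t=4/3: particles 1 and 2 swap velocities; positions: p0=23/3 p1=29/3 p2=29/3; velocities now: v0=2 v1=-4 v2=-1
Collision at t=5/3: particles 0 and 1 swap velocities; positions: p0=25/3 p1=25/3 p2=28/3; velocities now: v0=-4 v1=2 v2=-1
Collision at t=2: particles 1 and 2 swap velocities; positions: p0=7 p1=9 p2=9; velocities now: v0=-4 v1=-1 v2=2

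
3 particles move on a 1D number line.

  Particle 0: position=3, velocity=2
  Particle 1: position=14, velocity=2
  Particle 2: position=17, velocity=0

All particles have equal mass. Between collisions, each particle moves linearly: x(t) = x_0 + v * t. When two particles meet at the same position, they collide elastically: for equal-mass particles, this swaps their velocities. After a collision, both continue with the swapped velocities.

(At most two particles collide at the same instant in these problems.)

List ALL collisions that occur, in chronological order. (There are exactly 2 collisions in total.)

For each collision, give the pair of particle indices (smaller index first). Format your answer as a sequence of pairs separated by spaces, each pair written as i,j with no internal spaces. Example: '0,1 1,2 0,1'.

Answer: 1,2 0,1

Derivation:
Collision at t=3/2: particles 1 and 2 swap velocities; positions: p0=6 p1=17 p2=17; velocities now: v0=2 v1=0 v2=2
Collision at t=7: particles 0 and 1 swap velocities; positions: p0=17 p1=17 p2=28; velocities now: v0=0 v1=2 v2=2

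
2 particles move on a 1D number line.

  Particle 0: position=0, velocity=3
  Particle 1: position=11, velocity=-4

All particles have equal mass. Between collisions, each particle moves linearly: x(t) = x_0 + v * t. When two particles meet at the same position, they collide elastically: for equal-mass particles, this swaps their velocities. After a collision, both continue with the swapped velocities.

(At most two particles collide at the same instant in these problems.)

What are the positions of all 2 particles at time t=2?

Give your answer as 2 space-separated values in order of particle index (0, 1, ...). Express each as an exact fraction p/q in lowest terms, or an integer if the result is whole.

Collision at t=11/7: particles 0 and 1 swap velocities; positions: p0=33/7 p1=33/7; velocities now: v0=-4 v1=3
Advance to t=2 (no further collisions before then); velocities: v0=-4 v1=3; positions = 3 6

Answer: 3 6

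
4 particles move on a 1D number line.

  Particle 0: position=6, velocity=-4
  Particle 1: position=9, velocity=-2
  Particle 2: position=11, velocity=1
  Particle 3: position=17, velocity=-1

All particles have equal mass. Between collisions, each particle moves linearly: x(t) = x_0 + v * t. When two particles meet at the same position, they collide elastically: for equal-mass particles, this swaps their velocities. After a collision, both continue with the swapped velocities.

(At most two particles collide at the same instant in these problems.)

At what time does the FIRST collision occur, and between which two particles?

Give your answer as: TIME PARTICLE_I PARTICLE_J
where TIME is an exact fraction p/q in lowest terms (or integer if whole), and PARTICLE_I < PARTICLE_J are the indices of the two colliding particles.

Pair (0,1): pos 6,9 vel -4,-2 -> not approaching (rel speed -2 <= 0)
Pair (1,2): pos 9,11 vel -2,1 -> not approaching (rel speed -3 <= 0)
Pair (2,3): pos 11,17 vel 1,-1 -> gap=6, closing at 2/unit, collide at t=3
Earliest collision: t=3 between 2 and 3

Answer: 3 2 3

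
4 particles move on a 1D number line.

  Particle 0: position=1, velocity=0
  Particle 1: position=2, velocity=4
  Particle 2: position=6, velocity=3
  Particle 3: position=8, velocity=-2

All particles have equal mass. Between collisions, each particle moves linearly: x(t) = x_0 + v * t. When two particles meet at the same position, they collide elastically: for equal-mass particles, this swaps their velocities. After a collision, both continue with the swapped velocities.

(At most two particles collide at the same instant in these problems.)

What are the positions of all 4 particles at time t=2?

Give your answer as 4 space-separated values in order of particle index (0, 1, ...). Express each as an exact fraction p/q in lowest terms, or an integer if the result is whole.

Collision at t=2/5: particles 2 and 3 swap velocities; positions: p0=1 p1=18/5 p2=36/5 p3=36/5; velocities now: v0=0 v1=4 v2=-2 v3=3
Collision at t=1: particles 1 and 2 swap velocities; positions: p0=1 p1=6 p2=6 p3=9; velocities now: v0=0 v1=-2 v2=4 v3=3
Advance to t=2 (no further collisions before then); velocities: v0=0 v1=-2 v2=4 v3=3; positions = 1 4 10 12

Answer: 1 4 10 12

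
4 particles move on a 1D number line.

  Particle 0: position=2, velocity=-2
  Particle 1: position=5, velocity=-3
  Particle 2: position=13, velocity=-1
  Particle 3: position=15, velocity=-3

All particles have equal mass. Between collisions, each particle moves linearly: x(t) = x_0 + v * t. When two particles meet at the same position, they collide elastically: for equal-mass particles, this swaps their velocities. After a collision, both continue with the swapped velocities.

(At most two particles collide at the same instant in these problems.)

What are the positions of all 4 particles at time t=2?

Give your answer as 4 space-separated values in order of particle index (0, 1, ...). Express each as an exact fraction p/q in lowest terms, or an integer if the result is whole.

Answer: -2 -1 9 11

Derivation:
Collision at t=1: particles 2 and 3 swap velocities; positions: p0=0 p1=2 p2=12 p3=12; velocities now: v0=-2 v1=-3 v2=-3 v3=-1
Advance to t=2 (no further collisions before then); velocities: v0=-2 v1=-3 v2=-3 v3=-1; positions = -2 -1 9 11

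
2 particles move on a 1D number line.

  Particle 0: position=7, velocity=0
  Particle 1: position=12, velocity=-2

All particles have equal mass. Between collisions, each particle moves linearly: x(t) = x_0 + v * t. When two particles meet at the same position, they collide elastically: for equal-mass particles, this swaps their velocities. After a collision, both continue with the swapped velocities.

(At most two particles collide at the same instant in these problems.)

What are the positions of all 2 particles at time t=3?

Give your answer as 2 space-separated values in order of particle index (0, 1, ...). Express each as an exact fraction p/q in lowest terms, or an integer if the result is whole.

Collision at t=5/2: particles 0 and 1 swap velocities; positions: p0=7 p1=7; velocities now: v0=-2 v1=0
Advance to t=3 (no further collisions before then); velocities: v0=-2 v1=0; positions = 6 7

Answer: 6 7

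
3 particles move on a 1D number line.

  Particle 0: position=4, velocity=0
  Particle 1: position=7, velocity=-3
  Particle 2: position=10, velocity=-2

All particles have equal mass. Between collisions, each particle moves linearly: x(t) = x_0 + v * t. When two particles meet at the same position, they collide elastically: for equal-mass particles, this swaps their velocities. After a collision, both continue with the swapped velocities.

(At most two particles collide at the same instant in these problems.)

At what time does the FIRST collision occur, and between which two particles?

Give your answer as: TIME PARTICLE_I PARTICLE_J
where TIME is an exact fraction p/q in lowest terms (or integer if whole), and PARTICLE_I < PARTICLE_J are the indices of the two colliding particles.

Pair (0,1): pos 4,7 vel 0,-3 -> gap=3, closing at 3/unit, collide at t=1
Pair (1,2): pos 7,10 vel -3,-2 -> not approaching (rel speed -1 <= 0)
Earliest collision: t=1 between 0 and 1

Answer: 1 0 1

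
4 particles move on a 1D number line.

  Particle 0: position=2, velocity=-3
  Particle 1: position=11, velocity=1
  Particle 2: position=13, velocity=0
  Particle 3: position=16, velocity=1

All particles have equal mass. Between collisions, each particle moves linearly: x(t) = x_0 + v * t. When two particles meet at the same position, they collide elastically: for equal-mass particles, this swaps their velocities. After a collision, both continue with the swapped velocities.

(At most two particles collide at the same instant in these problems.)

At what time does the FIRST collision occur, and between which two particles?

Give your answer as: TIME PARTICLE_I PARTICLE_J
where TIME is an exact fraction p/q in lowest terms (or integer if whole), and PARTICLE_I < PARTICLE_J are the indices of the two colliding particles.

Answer: 2 1 2

Derivation:
Pair (0,1): pos 2,11 vel -3,1 -> not approaching (rel speed -4 <= 0)
Pair (1,2): pos 11,13 vel 1,0 -> gap=2, closing at 1/unit, collide at t=2
Pair (2,3): pos 13,16 vel 0,1 -> not approaching (rel speed -1 <= 0)
Earliest collision: t=2 between 1 and 2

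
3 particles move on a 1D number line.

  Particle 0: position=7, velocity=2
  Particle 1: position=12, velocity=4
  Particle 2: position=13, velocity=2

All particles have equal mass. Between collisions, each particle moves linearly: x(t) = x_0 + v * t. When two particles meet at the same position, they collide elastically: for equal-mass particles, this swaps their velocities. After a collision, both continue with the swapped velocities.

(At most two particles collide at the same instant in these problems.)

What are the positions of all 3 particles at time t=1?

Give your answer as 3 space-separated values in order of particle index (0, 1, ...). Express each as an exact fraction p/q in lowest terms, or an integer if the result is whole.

Answer: 9 15 16

Derivation:
Collision at t=1/2: particles 1 and 2 swap velocities; positions: p0=8 p1=14 p2=14; velocities now: v0=2 v1=2 v2=4
Advance to t=1 (no further collisions before then); velocities: v0=2 v1=2 v2=4; positions = 9 15 16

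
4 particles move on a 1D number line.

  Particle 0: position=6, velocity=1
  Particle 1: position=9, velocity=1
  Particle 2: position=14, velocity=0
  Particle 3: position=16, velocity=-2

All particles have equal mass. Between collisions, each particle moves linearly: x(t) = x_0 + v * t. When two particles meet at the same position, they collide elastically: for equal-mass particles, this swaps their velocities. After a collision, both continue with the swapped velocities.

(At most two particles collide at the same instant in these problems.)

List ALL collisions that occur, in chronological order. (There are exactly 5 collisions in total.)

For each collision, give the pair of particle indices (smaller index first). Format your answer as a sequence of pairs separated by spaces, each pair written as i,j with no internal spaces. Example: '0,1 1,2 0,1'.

Collision at t=1: particles 2 and 3 swap velocities; positions: p0=7 p1=10 p2=14 p3=14; velocities now: v0=1 v1=1 v2=-2 v3=0
Collision at t=7/3: particles 1 and 2 swap velocities; positions: p0=25/3 p1=34/3 p2=34/3 p3=14; velocities now: v0=1 v1=-2 v2=1 v3=0
Collision at t=10/3: particles 0 and 1 swap velocities; positions: p0=28/3 p1=28/3 p2=37/3 p3=14; velocities now: v0=-2 v1=1 v2=1 v3=0
Collision at t=5: particles 2 and 3 swap velocities; positions: p0=6 p1=11 p2=14 p3=14; velocities now: v0=-2 v1=1 v2=0 v3=1
Collision at t=8: particles 1 and 2 swap velocities; positions: p0=0 p1=14 p2=14 p3=17; velocities now: v0=-2 v1=0 v2=1 v3=1

Answer: 2,3 1,2 0,1 2,3 1,2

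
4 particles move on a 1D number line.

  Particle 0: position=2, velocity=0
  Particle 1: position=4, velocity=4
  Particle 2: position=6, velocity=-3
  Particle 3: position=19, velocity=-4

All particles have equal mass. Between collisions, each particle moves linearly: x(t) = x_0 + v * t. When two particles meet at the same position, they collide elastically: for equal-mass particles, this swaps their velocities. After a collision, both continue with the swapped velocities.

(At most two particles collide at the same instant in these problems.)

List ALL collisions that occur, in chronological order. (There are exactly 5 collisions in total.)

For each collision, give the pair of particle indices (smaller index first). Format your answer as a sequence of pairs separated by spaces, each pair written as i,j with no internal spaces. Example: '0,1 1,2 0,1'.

Answer: 1,2 0,1 2,3 1,2 0,1

Derivation:
Collision at t=2/7: particles 1 and 2 swap velocities; positions: p0=2 p1=36/7 p2=36/7 p3=125/7; velocities now: v0=0 v1=-3 v2=4 v3=-4
Collision at t=4/3: particles 0 and 1 swap velocities; positions: p0=2 p1=2 p2=28/3 p3=41/3; velocities now: v0=-3 v1=0 v2=4 v3=-4
Collision at t=15/8: particles 2 and 3 swap velocities; positions: p0=3/8 p1=2 p2=23/2 p3=23/2; velocities now: v0=-3 v1=0 v2=-4 v3=4
Collision at t=17/4: particles 1 and 2 swap velocities; positions: p0=-27/4 p1=2 p2=2 p3=21; velocities now: v0=-3 v1=-4 v2=0 v3=4
Collision at t=13: particles 0 and 1 swap velocities; positions: p0=-33 p1=-33 p2=2 p3=56; velocities now: v0=-4 v1=-3 v2=0 v3=4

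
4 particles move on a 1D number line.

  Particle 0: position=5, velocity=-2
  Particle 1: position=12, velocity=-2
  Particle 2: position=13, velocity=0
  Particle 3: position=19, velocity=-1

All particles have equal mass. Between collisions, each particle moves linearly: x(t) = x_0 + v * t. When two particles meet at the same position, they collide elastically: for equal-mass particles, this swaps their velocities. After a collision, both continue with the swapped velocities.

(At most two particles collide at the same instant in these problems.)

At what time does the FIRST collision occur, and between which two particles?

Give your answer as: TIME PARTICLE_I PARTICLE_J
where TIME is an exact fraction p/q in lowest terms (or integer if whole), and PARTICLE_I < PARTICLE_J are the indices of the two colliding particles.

Pair (0,1): pos 5,12 vel -2,-2 -> not approaching (rel speed 0 <= 0)
Pair (1,2): pos 12,13 vel -2,0 -> not approaching (rel speed -2 <= 0)
Pair (2,3): pos 13,19 vel 0,-1 -> gap=6, closing at 1/unit, collide at t=6
Earliest collision: t=6 between 2 and 3

Answer: 6 2 3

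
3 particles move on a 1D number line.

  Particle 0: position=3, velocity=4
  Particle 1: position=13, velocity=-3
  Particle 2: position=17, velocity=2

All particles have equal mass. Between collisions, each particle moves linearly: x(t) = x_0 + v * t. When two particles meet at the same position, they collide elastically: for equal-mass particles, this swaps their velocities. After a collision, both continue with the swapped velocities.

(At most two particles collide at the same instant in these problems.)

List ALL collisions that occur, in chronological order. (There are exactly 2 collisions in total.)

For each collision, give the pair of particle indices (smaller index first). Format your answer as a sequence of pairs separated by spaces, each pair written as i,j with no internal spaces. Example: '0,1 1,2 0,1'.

Answer: 0,1 1,2

Derivation:
Collision at t=10/7: particles 0 and 1 swap velocities; positions: p0=61/7 p1=61/7 p2=139/7; velocities now: v0=-3 v1=4 v2=2
Collision at t=7: particles 1 and 2 swap velocities; positions: p0=-8 p1=31 p2=31; velocities now: v0=-3 v1=2 v2=4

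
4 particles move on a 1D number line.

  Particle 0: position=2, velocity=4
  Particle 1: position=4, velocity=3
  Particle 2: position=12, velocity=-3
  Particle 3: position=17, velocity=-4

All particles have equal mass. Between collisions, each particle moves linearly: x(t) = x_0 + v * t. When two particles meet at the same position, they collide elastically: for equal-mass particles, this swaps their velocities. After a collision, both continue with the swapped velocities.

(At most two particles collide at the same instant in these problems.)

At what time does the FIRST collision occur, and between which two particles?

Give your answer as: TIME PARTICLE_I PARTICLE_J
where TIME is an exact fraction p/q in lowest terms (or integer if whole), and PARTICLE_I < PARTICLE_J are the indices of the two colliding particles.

Pair (0,1): pos 2,4 vel 4,3 -> gap=2, closing at 1/unit, collide at t=2
Pair (1,2): pos 4,12 vel 3,-3 -> gap=8, closing at 6/unit, collide at t=4/3
Pair (2,3): pos 12,17 vel -3,-4 -> gap=5, closing at 1/unit, collide at t=5
Earliest collision: t=4/3 between 1 and 2

Answer: 4/3 1 2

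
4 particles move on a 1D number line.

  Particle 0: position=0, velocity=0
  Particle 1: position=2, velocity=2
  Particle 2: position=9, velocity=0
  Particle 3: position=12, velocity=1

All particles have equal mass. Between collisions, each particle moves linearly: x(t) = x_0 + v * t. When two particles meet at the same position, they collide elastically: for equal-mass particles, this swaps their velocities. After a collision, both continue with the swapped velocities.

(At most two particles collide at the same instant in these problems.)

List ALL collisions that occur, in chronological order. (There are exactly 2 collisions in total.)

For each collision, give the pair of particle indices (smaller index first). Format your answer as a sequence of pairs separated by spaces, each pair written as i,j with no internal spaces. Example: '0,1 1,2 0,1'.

Collision at t=7/2: particles 1 and 2 swap velocities; positions: p0=0 p1=9 p2=9 p3=31/2; velocities now: v0=0 v1=0 v2=2 v3=1
Collision at t=10: particles 2 and 3 swap velocities; positions: p0=0 p1=9 p2=22 p3=22; velocities now: v0=0 v1=0 v2=1 v3=2

Answer: 1,2 2,3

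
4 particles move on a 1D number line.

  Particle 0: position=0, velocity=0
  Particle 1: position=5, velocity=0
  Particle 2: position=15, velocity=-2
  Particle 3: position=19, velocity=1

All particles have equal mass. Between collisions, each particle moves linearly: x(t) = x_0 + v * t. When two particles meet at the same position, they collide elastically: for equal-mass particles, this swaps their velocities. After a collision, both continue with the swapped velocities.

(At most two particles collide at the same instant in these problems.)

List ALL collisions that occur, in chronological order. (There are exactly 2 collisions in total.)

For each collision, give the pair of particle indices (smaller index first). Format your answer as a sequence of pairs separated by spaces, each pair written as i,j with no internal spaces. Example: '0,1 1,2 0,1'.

Answer: 1,2 0,1

Derivation:
Collision at t=5: particles 1 and 2 swap velocities; positions: p0=0 p1=5 p2=5 p3=24; velocities now: v0=0 v1=-2 v2=0 v3=1
Collision at t=15/2: particles 0 and 1 swap velocities; positions: p0=0 p1=0 p2=5 p3=53/2; velocities now: v0=-2 v1=0 v2=0 v3=1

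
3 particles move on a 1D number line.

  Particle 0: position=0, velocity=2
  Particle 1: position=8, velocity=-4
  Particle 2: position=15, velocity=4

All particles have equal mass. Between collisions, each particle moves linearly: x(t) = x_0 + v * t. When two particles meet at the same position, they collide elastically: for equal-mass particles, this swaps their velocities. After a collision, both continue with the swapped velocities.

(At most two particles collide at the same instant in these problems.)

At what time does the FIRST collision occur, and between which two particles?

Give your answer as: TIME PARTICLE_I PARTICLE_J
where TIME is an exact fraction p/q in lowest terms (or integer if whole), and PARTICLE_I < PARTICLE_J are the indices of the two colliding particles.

Answer: 4/3 0 1

Derivation:
Pair (0,1): pos 0,8 vel 2,-4 -> gap=8, closing at 6/unit, collide at t=4/3
Pair (1,2): pos 8,15 vel -4,4 -> not approaching (rel speed -8 <= 0)
Earliest collision: t=4/3 between 0 and 1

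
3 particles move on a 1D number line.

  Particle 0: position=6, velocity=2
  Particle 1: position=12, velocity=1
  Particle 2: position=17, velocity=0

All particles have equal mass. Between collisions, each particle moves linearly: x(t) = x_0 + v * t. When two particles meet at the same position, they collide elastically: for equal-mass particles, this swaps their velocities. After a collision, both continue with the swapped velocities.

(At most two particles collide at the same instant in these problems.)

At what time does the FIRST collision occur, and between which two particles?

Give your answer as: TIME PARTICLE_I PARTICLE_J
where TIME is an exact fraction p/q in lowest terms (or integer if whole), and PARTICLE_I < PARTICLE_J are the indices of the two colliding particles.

Answer: 5 1 2

Derivation:
Pair (0,1): pos 6,12 vel 2,1 -> gap=6, closing at 1/unit, collide at t=6
Pair (1,2): pos 12,17 vel 1,0 -> gap=5, closing at 1/unit, collide at t=5
Earliest collision: t=5 between 1 and 2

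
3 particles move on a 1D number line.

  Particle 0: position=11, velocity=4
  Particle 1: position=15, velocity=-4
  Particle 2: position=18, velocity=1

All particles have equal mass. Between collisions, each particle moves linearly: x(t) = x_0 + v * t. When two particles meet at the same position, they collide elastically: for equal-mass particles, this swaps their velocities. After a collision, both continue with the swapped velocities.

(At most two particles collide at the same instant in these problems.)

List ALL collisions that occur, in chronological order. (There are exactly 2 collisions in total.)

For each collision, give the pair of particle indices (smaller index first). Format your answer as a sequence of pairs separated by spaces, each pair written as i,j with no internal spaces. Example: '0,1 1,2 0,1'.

Collision at t=1/2: particles 0 and 1 swap velocities; positions: p0=13 p1=13 p2=37/2; velocities now: v0=-4 v1=4 v2=1
Collision at t=7/3: particles 1 and 2 swap velocities; positions: p0=17/3 p1=61/3 p2=61/3; velocities now: v0=-4 v1=1 v2=4

Answer: 0,1 1,2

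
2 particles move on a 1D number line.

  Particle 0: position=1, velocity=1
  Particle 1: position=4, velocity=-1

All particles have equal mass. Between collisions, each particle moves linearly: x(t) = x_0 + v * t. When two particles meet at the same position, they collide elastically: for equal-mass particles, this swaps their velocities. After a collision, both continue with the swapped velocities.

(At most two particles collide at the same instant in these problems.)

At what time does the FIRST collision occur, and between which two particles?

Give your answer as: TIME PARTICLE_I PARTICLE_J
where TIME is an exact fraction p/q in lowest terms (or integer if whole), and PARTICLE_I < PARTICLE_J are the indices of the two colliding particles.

Pair (0,1): pos 1,4 vel 1,-1 -> gap=3, closing at 2/unit, collide at t=3/2
Earliest collision: t=3/2 between 0 and 1

Answer: 3/2 0 1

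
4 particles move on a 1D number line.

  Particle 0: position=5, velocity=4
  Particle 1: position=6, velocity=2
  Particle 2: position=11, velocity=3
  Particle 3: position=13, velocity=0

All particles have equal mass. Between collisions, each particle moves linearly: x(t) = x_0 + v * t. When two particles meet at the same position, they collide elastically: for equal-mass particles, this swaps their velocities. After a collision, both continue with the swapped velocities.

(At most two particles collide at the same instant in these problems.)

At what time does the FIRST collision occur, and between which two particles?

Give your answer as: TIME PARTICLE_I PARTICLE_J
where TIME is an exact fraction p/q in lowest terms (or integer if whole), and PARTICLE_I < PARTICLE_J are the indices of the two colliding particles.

Answer: 1/2 0 1

Derivation:
Pair (0,1): pos 5,6 vel 4,2 -> gap=1, closing at 2/unit, collide at t=1/2
Pair (1,2): pos 6,11 vel 2,3 -> not approaching (rel speed -1 <= 0)
Pair (2,3): pos 11,13 vel 3,0 -> gap=2, closing at 3/unit, collide at t=2/3
Earliest collision: t=1/2 between 0 and 1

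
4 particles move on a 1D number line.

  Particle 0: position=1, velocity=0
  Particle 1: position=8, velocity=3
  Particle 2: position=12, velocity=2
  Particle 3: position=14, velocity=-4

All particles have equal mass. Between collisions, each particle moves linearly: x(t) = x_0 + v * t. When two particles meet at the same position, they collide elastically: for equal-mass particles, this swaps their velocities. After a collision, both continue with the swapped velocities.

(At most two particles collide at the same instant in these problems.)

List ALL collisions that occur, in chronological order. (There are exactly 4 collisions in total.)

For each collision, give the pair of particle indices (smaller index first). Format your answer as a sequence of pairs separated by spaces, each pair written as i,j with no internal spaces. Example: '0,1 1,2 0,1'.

Answer: 2,3 1,2 0,1 2,3

Derivation:
Collision at t=1/3: particles 2 and 3 swap velocities; positions: p0=1 p1=9 p2=38/3 p3=38/3; velocities now: v0=0 v1=3 v2=-4 v3=2
Collision at t=6/7: particles 1 and 2 swap velocities; positions: p0=1 p1=74/7 p2=74/7 p3=96/7; velocities now: v0=0 v1=-4 v2=3 v3=2
Collision at t=13/4: particles 0 and 1 swap velocities; positions: p0=1 p1=1 p2=71/4 p3=37/2; velocities now: v0=-4 v1=0 v2=3 v3=2
Collision at t=4: particles 2 and 3 swap velocities; positions: p0=-2 p1=1 p2=20 p3=20; velocities now: v0=-4 v1=0 v2=2 v3=3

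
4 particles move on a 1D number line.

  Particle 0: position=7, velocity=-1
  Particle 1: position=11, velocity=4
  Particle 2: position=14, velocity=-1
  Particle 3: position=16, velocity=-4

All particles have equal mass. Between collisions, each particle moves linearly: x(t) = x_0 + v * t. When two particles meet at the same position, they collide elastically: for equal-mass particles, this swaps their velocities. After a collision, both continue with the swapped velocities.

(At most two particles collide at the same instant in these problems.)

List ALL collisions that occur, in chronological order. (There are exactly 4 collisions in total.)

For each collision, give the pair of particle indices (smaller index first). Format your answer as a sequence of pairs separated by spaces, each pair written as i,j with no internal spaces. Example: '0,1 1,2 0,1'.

Answer: 1,2 2,3 1,2 0,1

Derivation:
Collision at t=3/5: particles 1 and 2 swap velocities; positions: p0=32/5 p1=67/5 p2=67/5 p3=68/5; velocities now: v0=-1 v1=-1 v2=4 v3=-4
Collision at t=5/8: particles 2 and 3 swap velocities; positions: p0=51/8 p1=107/8 p2=27/2 p3=27/2; velocities now: v0=-1 v1=-1 v2=-4 v3=4
Collision at t=2/3: particles 1 and 2 swap velocities; positions: p0=19/3 p1=40/3 p2=40/3 p3=41/3; velocities now: v0=-1 v1=-4 v2=-1 v3=4
Collision at t=3: particles 0 and 1 swap velocities; positions: p0=4 p1=4 p2=11 p3=23; velocities now: v0=-4 v1=-1 v2=-1 v3=4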